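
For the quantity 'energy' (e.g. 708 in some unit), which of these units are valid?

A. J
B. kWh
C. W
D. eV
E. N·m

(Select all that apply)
A, B, D, E

energy has SI base units: kg * m^2 / s^2

Checking each option against kg * m^2 / s^2:
  A. J: ✓ matches
  B. kWh: ✓ matches
  C. W: ✗ does not match
  D. eV: ✓ matches
  E. N·m: ✓ matches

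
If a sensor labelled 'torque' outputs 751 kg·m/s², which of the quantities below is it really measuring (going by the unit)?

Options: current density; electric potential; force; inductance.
force

torque should have units dimensionally equivalent to kg * m^2 / s^2 (e.g. N·m).
The given unit 'kg·m/s²' reduces to kg * m / s^2. Of the listed options, that is the dimensionality of force.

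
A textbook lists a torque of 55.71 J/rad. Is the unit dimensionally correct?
Yes

torque has SI base units: kg * m^2 / s^2
J/rad reduces to the same SI base units, so it is a valid unit for torque.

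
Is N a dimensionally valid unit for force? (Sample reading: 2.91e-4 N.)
Yes

force has SI base units: kg * m / s^2
N reduces to the same SI base units, so it is a valid unit for force.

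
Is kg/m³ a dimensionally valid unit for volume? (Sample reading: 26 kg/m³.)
No

volume has SI base units: m^3
kg/m³ does NOT reduce to m^3; a valid unit for volume would be e.g. m³.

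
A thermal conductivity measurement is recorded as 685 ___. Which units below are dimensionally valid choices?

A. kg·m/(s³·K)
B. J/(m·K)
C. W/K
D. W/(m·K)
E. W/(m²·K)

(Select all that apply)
A, D

thermal conductivity has SI base units: kg * m / (s^3 * K)

Checking each option against kg * m / (s^3 * K):
  A. kg·m/(s³·K): ✓ matches
  B. J/(m·K): ✗ does not match
  C. W/K: ✗ does not match
  D. W/(m·K): ✓ matches
  E. W/(m²·K): ✗ does not match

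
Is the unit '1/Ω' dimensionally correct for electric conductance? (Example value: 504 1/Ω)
Yes

electric conductance has SI base units: A^2 * s^3 / (kg * m^2)
1/Ω reduces to the same SI base units, so it is a valid unit for electric conductance.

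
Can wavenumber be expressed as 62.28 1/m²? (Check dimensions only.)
No

wavenumber has SI base units: 1 / m
1/m² does NOT reduce to 1 / m; a valid unit for wavenumber would be e.g. 1/m.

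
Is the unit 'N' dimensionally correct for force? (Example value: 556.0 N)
Yes

force has SI base units: kg * m / s^2
N reduces to the same SI base units, so it is a valid unit for force.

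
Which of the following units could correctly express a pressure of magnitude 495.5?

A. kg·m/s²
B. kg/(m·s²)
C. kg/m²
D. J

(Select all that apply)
B

pressure has SI base units: kg / (m * s^2)

Checking each option against kg / (m * s^2):
  A. kg·m/s²: ✗ does not match
  B. kg/(m·s²): ✓ matches
  C. kg/m²: ✗ does not match
  D. J: ✗ does not match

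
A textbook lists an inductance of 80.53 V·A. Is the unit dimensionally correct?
No

inductance has SI base units: kg * m^2 / (A^2 * s^2)
V·A does NOT reduce to kg * m^2 / (A^2 * s^2); a valid unit for inductance would be e.g. H.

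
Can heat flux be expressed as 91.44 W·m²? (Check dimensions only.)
No

heat flux has SI base units: kg / s^3
W·m² does NOT reduce to kg / s^3; a valid unit for heat flux would be e.g. W/m².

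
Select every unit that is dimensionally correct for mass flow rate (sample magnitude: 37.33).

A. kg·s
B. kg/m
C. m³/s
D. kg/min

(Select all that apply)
D

mass flow rate has SI base units: kg / s

Checking each option against kg / s:
  A. kg·s: ✗ does not match
  B. kg/m: ✗ does not match
  C. m³/s: ✗ does not match
  D. kg/min: ✓ matches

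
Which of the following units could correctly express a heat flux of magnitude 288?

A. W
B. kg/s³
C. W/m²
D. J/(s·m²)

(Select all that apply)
B, C, D

heat flux has SI base units: kg / s^3

Checking each option against kg / s^3:
  A. W: ✗ does not match
  B. kg/s³: ✓ matches
  C. W/m²: ✓ matches
  D. J/(s·m²): ✓ matches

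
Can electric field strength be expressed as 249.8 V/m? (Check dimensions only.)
Yes

electric field strength has SI base units: kg * m / (A * s^3)
V/m reduces to the same SI base units, so it is a valid unit for electric field strength.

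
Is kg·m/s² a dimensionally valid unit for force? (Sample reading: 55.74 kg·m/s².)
Yes

force has SI base units: kg * m / s^2
kg·m/s² reduces to the same SI base units, so it is a valid unit for force.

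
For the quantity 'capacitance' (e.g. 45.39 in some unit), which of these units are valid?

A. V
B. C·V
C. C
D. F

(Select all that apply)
D

capacitance has SI base units: A^2 * s^4 / (kg * m^2)

Checking each option against A^2 * s^4 / (kg * m^2):
  A. V: ✗ does not match
  B. C·V: ✗ does not match
  C. C: ✗ does not match
  D. F: ✓ matches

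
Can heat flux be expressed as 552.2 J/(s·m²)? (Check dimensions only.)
Yes

heat flux has SI base units: kg / s^3
J/(s·m²) reduces to the same SI base units, so it is a valid unit for heat flux.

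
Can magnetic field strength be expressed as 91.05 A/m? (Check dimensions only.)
Yes

magnetic field strength has SI base units: A / m
A/m reduces to the same SI base units, so it is a valid unit for magnetic field strength.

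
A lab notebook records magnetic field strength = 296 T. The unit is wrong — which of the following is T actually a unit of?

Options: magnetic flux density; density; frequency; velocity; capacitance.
magnetic flux density

magnetic field strength should have units dimensionally equivalent to A / m (e.g. A/m).
The given unit 'T' reduces to kg / (A * s^2). Of the listed options, that is the dimensionality of magnetic flux density.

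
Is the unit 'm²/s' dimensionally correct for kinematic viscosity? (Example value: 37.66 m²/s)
Yes

kinematic viscosity has SI base units: m^2 / s
m²/s reduces to the same SI base units, so it is a valid unit for kinematic viscosity.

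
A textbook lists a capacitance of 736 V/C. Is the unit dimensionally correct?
No

capacitance has SI base units: A^2 * s^4 / (kg * m^2)
V/C does NOT reduce to A^2 * s^4 / (kg * m^2); a valid unit for capacitance would be e.g. F.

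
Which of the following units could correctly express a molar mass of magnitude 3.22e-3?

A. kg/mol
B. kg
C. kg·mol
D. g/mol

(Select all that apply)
A, D

molar mass has SI base units: kg / mol

Checking each option against kg / mol:
  A. kg/mol: ✓ matches
  B. kg: ✗ does not match
  C. kg·mol: ✗ does not match
  D. g/mol: ✓ matches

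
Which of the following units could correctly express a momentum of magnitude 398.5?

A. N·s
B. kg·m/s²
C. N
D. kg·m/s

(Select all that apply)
A, D

momentum has SI base units: kg * m / s

Checking each option against kg * m / s:
  A. N·s: ✓ matches
  B. kg·m/s²: ✗ does not match
  C. N: ✗ does not match
  D. kg·m/s: ✓ matches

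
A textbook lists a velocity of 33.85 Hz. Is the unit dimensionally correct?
No

velocity has SI base units: m / s
Hz does NOT reduce to m / s; a valid unit for velocity would be e.g. m/s.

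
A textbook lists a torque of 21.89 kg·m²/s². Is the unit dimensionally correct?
Yes

torque has SI base units: kg * m^2 / s^2
kg·m²/s² reduces to the same SI base units, so it is a valid unit for torque.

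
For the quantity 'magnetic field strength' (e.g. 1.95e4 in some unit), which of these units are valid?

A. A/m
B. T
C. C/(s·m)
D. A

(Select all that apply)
A, C

magnetic field strength has SI base units: A / m

Checking each option against A / m:
  A. A/m: ✓ matches
  B. T: ✗ does not match
  C. C/(s·m): ✓ matches
  D. A: ✗ does not match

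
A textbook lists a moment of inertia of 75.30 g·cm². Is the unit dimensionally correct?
Yes

moment of inertia has SI base units: kg * m^2
g·cm² reduces to the same SI base units, so it is a valid unit for moment of inertia.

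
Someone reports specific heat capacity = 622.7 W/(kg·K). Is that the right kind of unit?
No

specific heat capacity has SI base units: m^2 / (s^2 * K)
W/(kg·K) does NOT reduce to m^2 / (s^2 * K); a valid unit for specific heat capacity would be e.g. J/(kg·K).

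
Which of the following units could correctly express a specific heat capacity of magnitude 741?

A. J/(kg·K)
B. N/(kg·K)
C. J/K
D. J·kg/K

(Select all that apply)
A

specific heat capacity has SI base units: m^2 / (s^2 * K)

Checking each option against m^2 / (s^2 * K):
  A. J/(kg·K): ✓ matches
  B. N/(kg·K): ✗ does not match
  C. J/K: ✗ does not match
  D. J·kg/K: ✗ does not match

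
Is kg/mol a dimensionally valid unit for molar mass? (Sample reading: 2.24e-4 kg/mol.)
Yes

molar mass has SI base units: kg / mol
kg/mol reduces to the same SI base units, so it is a valid unit for molar mass.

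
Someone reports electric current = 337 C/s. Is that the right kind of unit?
Yes

electric current has SI base units: A
C/s reduces to the same SI base units, so it is a valid unit for electric current.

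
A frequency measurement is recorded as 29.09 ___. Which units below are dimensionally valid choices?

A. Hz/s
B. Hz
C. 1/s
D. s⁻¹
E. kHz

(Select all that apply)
B, C, D, E

frequency has SI base units: 1 / s

Checking each option against 1 / s:
  A. Hz/s: ✗ does not match
  B. Hz: ✓ matches
  C. 1/s: ✓ matches
  D. s⁻¹: ✓ matches
  E. kHz: ✓ matches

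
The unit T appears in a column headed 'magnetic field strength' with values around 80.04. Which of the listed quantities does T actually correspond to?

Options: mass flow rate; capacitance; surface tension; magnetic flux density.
magnetic flux density

magnetic field strength should have units dimensionally equivalent to A / m (e.g. A/m).
The given unit 'T' reduces to kg / (A * s^2). Of the listed options, that is the dimensionality of magnetic flux density.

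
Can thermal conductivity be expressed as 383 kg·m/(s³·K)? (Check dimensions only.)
Yes

thermal conductivity has SI base units: kg * m / (s^3 * K)
kg·m/(s³·K) reduces to the same SI base units, so it is a valid unit for thermal conductivity.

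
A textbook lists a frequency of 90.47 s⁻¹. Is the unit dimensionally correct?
Yes

frequency has SI base units: 1 / s
s⁻¹ reduces to the same SI base units, so it is a valid unit for frequency.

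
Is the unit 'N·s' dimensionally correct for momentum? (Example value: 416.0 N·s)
Yes

momentum has SI base units: kg * m / s
N·s reduces to the same SI base units, so it is a valid unit for momentum.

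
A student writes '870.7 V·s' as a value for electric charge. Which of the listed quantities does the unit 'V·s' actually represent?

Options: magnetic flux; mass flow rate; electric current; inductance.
magnetic flux

electric charge should have units dimensionally equivalent to A * s (e.g. C).
The given unit 'V·s' reduces to kg * m^2 / (A * s^2). Of the listed options, that is the dimensionality of magnetic flux.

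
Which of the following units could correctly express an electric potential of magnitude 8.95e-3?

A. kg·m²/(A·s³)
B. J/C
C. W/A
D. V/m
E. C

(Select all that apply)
A, B, C

electric potential has SI base units: kg * m^2 / (A * s^3)

Checking each option against kg * m^2 / (A * s^3):
  A. kg·m²/(A·s³): ✓ matches
  B. J/C: ✓ matches
  C. W/A: ✓ matches
  D. V/m: ✗ does not match
  E. C: ✗ does not match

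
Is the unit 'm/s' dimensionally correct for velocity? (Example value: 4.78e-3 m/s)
Yes

velocity has SI base units: m / s
m/s reduces to the same SI base units, so it is a valid unit for velocity.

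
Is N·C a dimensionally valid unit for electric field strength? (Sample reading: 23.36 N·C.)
No

electric field strength has SI base units: kg * m / (A * s^3)
N·C does NOT reduce to kg * m / (A * s^3); a valid unit for electric field strength would be e.g. V/m.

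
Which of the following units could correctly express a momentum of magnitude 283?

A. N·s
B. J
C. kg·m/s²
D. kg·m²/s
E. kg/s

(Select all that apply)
A

momentum has SI base units: kg * m / s

Checking each option against kg * m / s:
  A. N·s: ✓ matches
  B. J: ✗ does not match
  C. kg·m/s²: ✗ does not match
  D. kg·m²/s: ✗ does not match
  E. kg/s: ✗ does not match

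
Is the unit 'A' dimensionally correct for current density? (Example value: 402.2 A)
No

current density has SI base units: A / m^2
A does NOT reduce to A / m^2; a valid unit for current density would be e.g. A/m².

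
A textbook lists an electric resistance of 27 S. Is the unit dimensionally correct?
No

electric resistance has SI base units: kg * m^2 / (A^2 * s^3)
S does NOT reduce to kg * m^2 / (A^2 * s^3); a valid unit for electric resistance would be e.g. Ω.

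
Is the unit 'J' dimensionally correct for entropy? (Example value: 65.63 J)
No

entropy has SI base units: kg * m^2 / (s^2 * K)
J does NOT reduce to kg * m^2 / (s^2 * K); a valid unit for entropy would be e.g. J/K.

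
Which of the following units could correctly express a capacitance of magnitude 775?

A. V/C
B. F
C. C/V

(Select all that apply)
B, C

capacitance has SI base units: A^2 * s^4 / (kg * m^2)

Checking each option against A^2 * s^4 / (kg * m^2):
  A. V/C: ✗ does not match
  B. F: ✓ matches
  C. C/V: ✓ matches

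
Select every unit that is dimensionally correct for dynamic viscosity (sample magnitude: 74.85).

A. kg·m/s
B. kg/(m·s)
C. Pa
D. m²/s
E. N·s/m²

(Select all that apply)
B, E

dynamic viscosity has SI base units: kg / (m * s)

Checking each option against kg / (m * s):
  A. kg·m/s: ✗ does not match
  B. kg/(m·s): ✓ matches
  C. Pa: ✗ does not match
  D. m²/s: ✗ does not match
  E. N·s/m²: ✓ matches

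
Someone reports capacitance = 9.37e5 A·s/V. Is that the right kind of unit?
Yes

capacitance has SI base units: A^2 * s^4 / (kg * m^2)
A·s/V reduces to the same SI base units, so it is a valid unit for capacitance.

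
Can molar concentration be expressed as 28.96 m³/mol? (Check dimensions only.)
No

molar concentration has SI base units: mol / m^3
m³/mol does NOT reduce to mol / m^3; a valid unit for molar concentration would be e.g. mol/m³.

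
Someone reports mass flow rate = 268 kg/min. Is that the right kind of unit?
Yes

mass flow rate has SI base units: kg / s
kg/min reduces to the same SI base units, so it is a valid unit for mass flow rate.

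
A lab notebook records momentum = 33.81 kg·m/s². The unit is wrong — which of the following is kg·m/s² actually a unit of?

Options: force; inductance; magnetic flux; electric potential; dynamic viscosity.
force

momentum should have units dimensionally equivalent to kg * m / s (e.g. kg·m/s).
The given unit 'kg·m/s²' reduces to kg * m / s^2. Of the listed options, that is the dimensionality of force.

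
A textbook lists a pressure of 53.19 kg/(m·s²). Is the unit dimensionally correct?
Yes

pressure has SI base units: kg / (m * s^2)
kg/(m·s²) reduces to the same SI base units, so it is a valid unit for pressure.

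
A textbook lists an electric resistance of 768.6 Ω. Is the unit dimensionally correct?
Yes

electric resistance has SI base units: kg * m^2 / (A^2 * s^3)
Ω reduces to the same SI base units, so it is a valid unit for electric resistance.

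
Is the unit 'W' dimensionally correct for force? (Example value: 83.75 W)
No

force has SI base units: kg * m / s^2
W does NOT reduce to kg * m / s^2; a valid unit for force would be e.g. N.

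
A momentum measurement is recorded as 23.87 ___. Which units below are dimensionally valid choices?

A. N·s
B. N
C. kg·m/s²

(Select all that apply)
A

momentum has SI base units: kg * m / s

Checking each option against kg * m / s:
  A. N·s: ✓ matches
  B. N: ✗ does not match
  C. kg·m/s²: ✗ does not match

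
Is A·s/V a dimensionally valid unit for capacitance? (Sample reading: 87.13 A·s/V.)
Yes

capacitance has SI base units: A^2 * s^4 / (kg * m^2)
A·s/V reduces to the same SI base units, so it is a valid unit for capacitance.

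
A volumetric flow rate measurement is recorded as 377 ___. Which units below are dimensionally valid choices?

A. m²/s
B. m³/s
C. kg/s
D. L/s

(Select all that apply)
B, D

volumetric flow rate has SI base units: m^3 / s

Checking each option against m^3 / s:
  A. m²/s: ✗ does not match
  B. m³/s: ✓ matches
  C. kg/s: ✗ does not match
  D. L/s: ✓ matches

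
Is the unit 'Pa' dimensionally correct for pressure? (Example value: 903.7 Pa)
Yes

pressure has SI base units: kg / (m * s^2)
Pa reduces to the same SI base units, so it is a valid unit for pressure.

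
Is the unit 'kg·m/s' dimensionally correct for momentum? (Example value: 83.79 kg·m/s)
Yes

momentum has SI base units: kg * m / s
kg·m/s reduces to the same SI base units, so it is a valid unit for momentum.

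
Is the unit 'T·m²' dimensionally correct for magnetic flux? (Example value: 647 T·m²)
Yes

magnetic flux has SI base units: kg * m^2 / (A * s^2)
T·m² reduces to the same SI base units, so it is a valid unit for magnetic flux.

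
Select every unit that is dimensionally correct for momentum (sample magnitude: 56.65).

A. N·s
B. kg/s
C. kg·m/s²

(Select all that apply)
A

momentum has SI base units: kg * m / s

Checking each option against kg * m / s:
  A. N·s: ✓ matches
  B. kg/s: ✗ does not match
  C. kg·m/s²: ✗ does not match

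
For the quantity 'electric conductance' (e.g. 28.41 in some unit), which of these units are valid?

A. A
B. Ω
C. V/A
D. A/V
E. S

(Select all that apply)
D, E

electric conductance has SI base units: A^2 * s^3 / (kg * m^2)

Checking each option against A^2 * s^3 / (kg * m^2):
  A. A: ✗ does not match
  B. Ω: ✗ does not match
  C. V/A: ✗ does not match
  D. A/V: ✓ matches
  E. S: ✓ matches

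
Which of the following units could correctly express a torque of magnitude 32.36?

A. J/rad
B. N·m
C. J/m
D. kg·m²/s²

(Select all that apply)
A, B, D

torque has SI base units: kg * m^2 / s^2

Checking each option against kg * m^2 / s^2:
  A. J/rad: ✓ matches
  B. N·m: ✓ matches
  C. J/m: ✗ does not match
  D. kg·m²/s²: ✓ matches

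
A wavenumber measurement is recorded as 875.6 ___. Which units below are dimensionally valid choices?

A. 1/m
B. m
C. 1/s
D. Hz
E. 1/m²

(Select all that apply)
A

wavenumber has SI base units: 1 / m

Checking each option against 1 / m:
  A. 1/m: ✓ matches
  B. m: ✗ does not match
  C. 1/s: ✗ does not match
  D. Hz: ✗ does not match
  E. 1/m²: ✗ does not match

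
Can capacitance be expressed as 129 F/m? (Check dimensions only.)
No

capacitance has SI base units: A^2 * s^4 / (kg * m^2)
F/m does NOT reduce to A^2 * s^4 / (kg * m^2); a valid unit for capacitance would be e.g. F.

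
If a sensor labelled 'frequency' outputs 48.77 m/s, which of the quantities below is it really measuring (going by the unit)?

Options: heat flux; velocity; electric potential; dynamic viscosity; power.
velocity

frequency should have units dimensionally equivalent to 1 / s (e.g. Hz).
The given unit 'm/s' reduces to m / s. Of the listed options, that is the dimensionality of velocity.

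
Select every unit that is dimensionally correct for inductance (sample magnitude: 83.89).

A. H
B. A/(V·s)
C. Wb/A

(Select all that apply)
A, C

inductance has SI base units: kg * m^2 / (A^2 * s^2)

Checking each option against kg * m^2 / (A^2 * s^2):
  A. H: ✓ matches
  B. A/(V·s): ✗ does not match
  C. Wb/A: ✓ matches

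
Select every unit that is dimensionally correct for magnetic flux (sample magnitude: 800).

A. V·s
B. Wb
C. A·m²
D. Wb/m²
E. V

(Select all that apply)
A, B

magnetic flux has SI base units: kg * m^2 / (A * s^2)

Checking each option against kg * m^2 / (A * s^2):
  A. V·s: ✓ matches
  B. Wb: ✓ matches
  C. A·m²: ✗ does not match
  D. Wb/m²: ✗ does not match
  E. V: ✗ does not match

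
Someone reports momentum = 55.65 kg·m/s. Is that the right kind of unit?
Yes

momentum has SI base units: kg * m / s
kg·m/s reduces to the same SI base units, so it is a valid unit for momentum.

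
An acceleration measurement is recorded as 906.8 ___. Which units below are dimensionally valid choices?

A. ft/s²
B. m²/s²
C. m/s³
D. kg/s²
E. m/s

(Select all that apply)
A

acceleration has SI base units: m / s^2

Checking each option against m / s^2:
  A. ft/s²: ✓ matches
  B. m²/s²: ✗ does not match
  C. m/s³: ✗ does not match
  D. kg/s²: ✗ does not match
  E. m/s: ✗ does not match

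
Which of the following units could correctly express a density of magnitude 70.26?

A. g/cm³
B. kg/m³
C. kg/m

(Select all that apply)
A, B

density has SI base units: kg / m^3

Checking each option against kg / m^3:
  A. g/cm³: ✓ matches
  B. kg/m³: ✓ matches
  C. kg/m: ✗ does not match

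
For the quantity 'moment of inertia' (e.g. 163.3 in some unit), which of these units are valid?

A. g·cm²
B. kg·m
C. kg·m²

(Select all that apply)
A, C

moment of inertia has SI base units: kg * m^2

Checking each option against kg * m^2:
  A. g·cm²: ✓ matches
  B. kg·m: ✗ does not match
  C. kg·m²: ✓ matches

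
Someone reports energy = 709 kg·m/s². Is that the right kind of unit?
No

energy has SI base units: kg * m^2 / s^2
kg·m/s² does NOT reduce to kg * m^2 / s^2; a valid unit for energy would be e.g. J.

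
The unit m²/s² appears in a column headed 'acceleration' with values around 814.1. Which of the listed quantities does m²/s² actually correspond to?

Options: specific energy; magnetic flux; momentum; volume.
specific energy

acceleration should have units dimensionally equivalent to m / s^2 (e.g. m/s²).
The given unit 'm²/s²' reduces to m^2 / s^2. Of the listed options, that is the dimensionality of specific energy.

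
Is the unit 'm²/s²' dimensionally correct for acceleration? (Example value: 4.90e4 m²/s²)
No

acceleration has SI base units: m / s^2
m²/s² does NOT reduce to m / s^2; a valid unit for acceleration would be e.g. m/s².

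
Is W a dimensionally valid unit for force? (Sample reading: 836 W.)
No

force has SI base units: kg * m / s^2
W does NOT reduce to kg * m / s^2; a valid unit for force would be e.g. N.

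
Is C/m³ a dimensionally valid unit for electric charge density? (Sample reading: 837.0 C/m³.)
Yes

electric charge density has SI base units: A * s / m^3
C/m³ reduces to the same SI base units, so it is a valid unit for electric charge density.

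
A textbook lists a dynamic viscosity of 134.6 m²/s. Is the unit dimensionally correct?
No

dynamic viscosity has SI base units: kg / (m * s)
m²/s does NOT reduce to kg / (m * s); a valid unit for dynamic viscosity would be e.g. Pa·s.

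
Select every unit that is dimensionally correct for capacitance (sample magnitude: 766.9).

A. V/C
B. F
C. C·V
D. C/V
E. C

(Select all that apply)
B, D

capacitance has SI base units: A^2 * s^4 / (kg * m^2)

Checking each option against A^2 * s^4 / (kg * m^2):
  A. V/C: ✗ does not match
  B. F: ✓ matches
  C. C·V: ✗ does not match
  D. C/V: ✓ matches
  E. C: ✗ does not match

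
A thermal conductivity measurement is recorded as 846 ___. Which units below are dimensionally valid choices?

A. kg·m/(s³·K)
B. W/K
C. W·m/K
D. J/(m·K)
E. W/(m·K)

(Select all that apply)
A, E

thermal conductivity has SI base units: kg * m / (s^3 * K)

Checking each option against kg * m / (s^3 * K):
  A. kg·m/(s³·K): ✓ matches
  B. W/K: ✗ does not match
  C. W·m/K: ✗ does not match
  D. J/(m·K): ✗ does not match
  E. W/(m·K): ✓ matches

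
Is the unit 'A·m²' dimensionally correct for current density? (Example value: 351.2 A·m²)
No

current density has SI base units: A / m^2
A·m² does NOT reduce to A / m^2; a valid unit for current density would be e.g. A/m².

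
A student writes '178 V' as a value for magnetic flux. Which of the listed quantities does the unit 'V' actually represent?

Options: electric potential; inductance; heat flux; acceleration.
electric potential

magnetic flux should have units dimensionally equivalent to kg * m^2 / (A * s^2) (e.g. Wb).
The given unit 'V' reduces to kg * m^2 / (A * s^3). Of the listed options, that is the dimensionality of electric potential.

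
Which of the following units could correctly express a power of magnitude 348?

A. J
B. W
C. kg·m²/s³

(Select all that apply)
B, C

power has SI base units: kg * m^2 / s^3

Checking each option against kg * m^2 / s^3:
  A. J: ✗ does not match
  B. W: ✓ matches
  C. kg·m²/s³: ✓ matches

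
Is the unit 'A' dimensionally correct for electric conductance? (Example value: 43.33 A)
No

electric conductance has SI base units: A^2 * s^3 / (kg * m^2)
A does NOT reduce to A^2 * s^3 / (kg * m^2); a valid unit for electric conductance would be e.g. S.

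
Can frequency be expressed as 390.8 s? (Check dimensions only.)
No

frequency has SI base units: 1 / s
s does NOT reduce to 1 / s; a valid unit for frequency would be e.g. Hz.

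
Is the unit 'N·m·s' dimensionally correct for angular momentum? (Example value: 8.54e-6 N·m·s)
Yes

angular momentum has SI base units: kg * m^2 / s
N·m·s reduces to the same SI base units, so it is a valid unit for angular momentum.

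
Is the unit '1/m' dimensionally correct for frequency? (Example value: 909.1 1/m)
No

frequency has SI base units: 1 / s
1/m does NOT reduce to 1 / s; a valid unit for frequency would be e.g. Hz.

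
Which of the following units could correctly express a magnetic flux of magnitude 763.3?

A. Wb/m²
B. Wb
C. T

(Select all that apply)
B

magnetic flux has SI base units: kg * m^2 / (A * s^2)

Checking each option against kg * m^2 / (A * s^2):
  A. Wb/m²: ✗ does not match
  B. Wb: ✓ matches
  C. T: ✗ does not match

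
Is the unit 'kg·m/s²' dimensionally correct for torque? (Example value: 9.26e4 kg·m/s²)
No

torque has SI base units: kg * m^2 / s^2
kg·m/s² does NOT reduce to kg * m^2 / s^2; a valid unit for torque would be e.g. N·m.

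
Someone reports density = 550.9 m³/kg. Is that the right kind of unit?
No

density has SI base units: kg / m^3
m³/kg does NOT reduce to kg / m^3; a valid unit for density would be e.g. kg/m³.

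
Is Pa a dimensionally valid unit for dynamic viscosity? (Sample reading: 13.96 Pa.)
No

dynamic viscosity has SI base units: kg / (m * s)
Pa does NOT reduce to kg / (m * s); a valid unit for dynamic viscosity would be e.g. Pa·s.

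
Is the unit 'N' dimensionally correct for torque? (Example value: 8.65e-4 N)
No

torque has SI base units: kg * m^2 / s^2
N does NOT reduce to kg * m^2 / s^2; a valid unit for torque would be e.g. N·m.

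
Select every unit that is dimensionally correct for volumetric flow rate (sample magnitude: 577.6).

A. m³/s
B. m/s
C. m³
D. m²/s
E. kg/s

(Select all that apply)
A

volumetric flow rate has SI base units: m^3 / s

Checking each option against m^3 / s:
  A. m³/s: ✓ matches
  B. m/s: ✗ does not match
  C. m³: ✗ does not match
  D. m²/s: ✗ does not match
  E. kg/s: ✗ does not match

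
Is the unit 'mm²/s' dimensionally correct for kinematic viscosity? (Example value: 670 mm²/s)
Yes

kinematic viscosity has SI base units: m^2 / s
mm²/s reduces to the same SI base units, so it is a valid unit for kinematic viscosity.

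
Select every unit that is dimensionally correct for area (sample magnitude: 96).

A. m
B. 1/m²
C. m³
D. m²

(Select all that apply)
D

area has SI base units: m^2

Checking each option against m^2:
  A. m: ✗ does not match
  B. 1/m²: ✗ does not match
  C. m³: ✗ does not match
  D. m²: ✓ matches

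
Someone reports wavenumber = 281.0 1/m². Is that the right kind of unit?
No

wavenumber has SI base units: 1 / m
1/m² does NOT reduce to 1 / m; a valid unit for wavenumber would be e.g. 1/m.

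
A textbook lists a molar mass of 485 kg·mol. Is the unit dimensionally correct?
No

molar mass has SI base units: kg / mol
kg·mol does NOT reduce to kg / mol; a valid unit for molar mass would be e.g. kg/mol.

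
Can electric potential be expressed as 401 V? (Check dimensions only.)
Yes

electric potential has SI base units: kg * m^2 / (A * s^3)
V reduces to the same SI base units, so it is a valid unit for electric potential.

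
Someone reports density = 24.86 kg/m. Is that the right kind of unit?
No

density has SI base units: kg / m^3
kg/m does NOT reduce to kg / m^3; a valid unit for density would be e.g. kg/m³.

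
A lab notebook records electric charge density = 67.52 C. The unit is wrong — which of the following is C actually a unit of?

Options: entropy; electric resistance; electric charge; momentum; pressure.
electric charge

electric charge density should have units dimensionally equivalent to A * s / m^3 (e.g. C/m³).
The given unit 'C' reduces to A * s. Of the listed options, that is the dimensionality of electric charge.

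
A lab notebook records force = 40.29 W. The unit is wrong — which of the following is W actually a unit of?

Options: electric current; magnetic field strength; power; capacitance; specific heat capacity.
power

force should have units dimensionally equivalent to kg * m / s^2 (e.g. N).
The given unit 'W' reduces to kg * m^2 / s^3. Of the listed options, that is the dimensionality of power.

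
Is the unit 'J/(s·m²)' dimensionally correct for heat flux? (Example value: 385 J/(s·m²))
Yes

heat flux has SI base units: kg / s^3
J/(s·m²) reduces to the same SI base units, so it is a valid unit for heat flux.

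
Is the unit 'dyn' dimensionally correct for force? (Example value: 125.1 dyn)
Yes

force has SI base units: kg * m / s^2
dyn reduces to the same SI base units, so it is a valid unit for force.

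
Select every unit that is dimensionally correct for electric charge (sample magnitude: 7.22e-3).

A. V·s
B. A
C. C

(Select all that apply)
C

electric charge has SI base units: A * s

Checking each option against A * s:
  A. V·s: ✗ does not match
  B. A: ✗ does not match
  C. C: ✓ matches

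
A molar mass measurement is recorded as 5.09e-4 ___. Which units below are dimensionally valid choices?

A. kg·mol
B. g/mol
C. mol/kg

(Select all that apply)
B

molar mass has SI base units: kg / mol

Checking each option against kg / mol:
  A. kg·mol: ✗ does not match
  B. g/mol: ✓ matches
  C. mol/kg: ✗ does not match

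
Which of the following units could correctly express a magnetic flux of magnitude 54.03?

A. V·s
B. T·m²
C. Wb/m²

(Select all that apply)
A, B

magnetic flux has SI base units: kg * m^2 / (A * s^2)

Checking each option against kg * m^2 / (A * s^2):
  A. V·s: ✓ matches
  B. T·m²: ✓ matches
  C. Wb/m²: ✗ does not match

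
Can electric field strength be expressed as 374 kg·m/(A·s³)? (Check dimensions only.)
Yes

electric field strength has SI base units: kg * m / (A * s^3)
kg·m/(A·s³) reduces to the same SI base units, so it is a valid unit for electric field strength.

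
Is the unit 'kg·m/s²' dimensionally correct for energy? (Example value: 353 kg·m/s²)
No

energy has SI base units: kg * m^2 / s^2
kg·m/s² does NOT reduce to kg * m^2 / s^2; a valid unit for energy would be e.g. J.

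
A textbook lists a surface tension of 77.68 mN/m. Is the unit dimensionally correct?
Yes

surface tension has SI base units: kg / s^2
mN/m reduces to the same SI base units, so it is a valid unit for surface tension.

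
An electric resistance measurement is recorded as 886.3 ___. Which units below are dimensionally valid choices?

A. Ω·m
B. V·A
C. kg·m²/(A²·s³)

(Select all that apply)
C

electric resistance has SI base units: kg * m^2 / (A^2 * s^3)

Checking each option against kg * m^2 / (A^2 * s^3):
  A. Ω·m: ✗ does not match
  B. V·A: ✗ does not match
  C. kg·m²/(A²·s³): ✓ matches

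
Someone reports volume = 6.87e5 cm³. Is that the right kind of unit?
Yes

volume has SI base units: m^3
cm³ reduces to the same SI base units, so it is a valid unit for volume.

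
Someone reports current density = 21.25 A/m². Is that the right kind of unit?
Yes

current density has SI base units: A / m^2
A/m² reduces to the same SI base units, so it is a valid unit for current density.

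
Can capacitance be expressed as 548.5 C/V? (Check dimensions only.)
Yes

capacitance has SI base units: A^2 * s^4 / (kg * m^2)
C/V reduces to the same SI base units, so it is a valid unit for capacitance.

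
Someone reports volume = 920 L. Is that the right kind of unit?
Yes

volume has SI base units: m^3
L reduces to the same SI base units, so it is a valid unit for volume.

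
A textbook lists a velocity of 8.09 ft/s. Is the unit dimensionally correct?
Yes

velocity has SI base units: m / s
ft/s reduces to the same SI base units, so it is a valid unit for velocity.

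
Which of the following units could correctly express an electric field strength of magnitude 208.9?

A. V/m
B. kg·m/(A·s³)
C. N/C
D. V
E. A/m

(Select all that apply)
A, B, C

electric field strength has SI base units: kg * m / (A * s^3)

Checking each option against kg * m / (A * s^3):
  A. V/m: ✓ matches
  B. kg·m/(A·s³): ✓ matches
  C. N/C: ✓ matches
  D. V: ✗ does not match
  E. A/m: ✗ does not match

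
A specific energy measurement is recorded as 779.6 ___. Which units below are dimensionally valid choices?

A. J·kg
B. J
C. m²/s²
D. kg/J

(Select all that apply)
C

specific energy has SI base units: m^2 / s^2

Checking each option against m^2 / s^2:
  A. J·kg: ✗ does not match
  B. J: ✗ does not match
  C. m²/s²: ✓ matches
  D. kg/J: ✗ does not match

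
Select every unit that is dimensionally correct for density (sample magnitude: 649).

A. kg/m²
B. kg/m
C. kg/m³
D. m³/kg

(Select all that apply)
C

density has SI base units: kg / m^3

Checking each option against kg / m^3:
  A. kg/m²: ✗ does not match
  B. kg/m: ✗ does not match
  C. kg/m³: ✓ matches
  D. m³/kg: ✗ does not match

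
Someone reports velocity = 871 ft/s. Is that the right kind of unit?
Yes

velocity has SI base units: m / s
ft/s reduces to the same SI base units, so it is a valid unit for velocity.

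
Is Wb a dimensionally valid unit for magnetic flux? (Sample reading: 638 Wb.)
Yes

magnetic flux has SI base units: kg * m^2 / (A * s^2)
Wb reduces to the same SI base units, so it is a valid unit for magnetic flux.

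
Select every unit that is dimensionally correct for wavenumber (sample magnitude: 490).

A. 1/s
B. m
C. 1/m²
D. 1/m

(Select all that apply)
D

wavenumber has SI base units: 1 / m

Checking each option against 1 / m:
  A. 1/s: ✗ does not match
  B. m: ✗ does not match
  C. 1/m²: ✗ does not match
  D. 1/m: ✓ matches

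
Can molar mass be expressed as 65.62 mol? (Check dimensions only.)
No

molar mass has SI base units: kg / mol
mol does NOT reduce to kg / mol; a valid unit for molar mass would be e.g. kg/mol.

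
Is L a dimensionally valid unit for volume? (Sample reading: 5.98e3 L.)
Yes

volume has SI base units: m^3
L reduces to the same SI base units, so it is a valid unit for volume.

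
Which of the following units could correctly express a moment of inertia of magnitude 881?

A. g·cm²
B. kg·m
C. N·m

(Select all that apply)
A

moment of inertia has SI base units: kg * m^2

Checking each option against kg * m^2:
  A. g·cm²: ✓ matches
  B. kg·m: ✗ does not match
  C. N·m: ✗ does not match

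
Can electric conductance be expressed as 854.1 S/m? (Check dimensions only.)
No

electric conductance has SI base units: A^2 * s^3 / (kg * m^2)
S/m does NOT reduce to A^2 * s^3 / (kg * m^2); a valid unit for electric conductance would be e.g. S.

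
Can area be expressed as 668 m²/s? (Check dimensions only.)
No

area has SI base units: m^2
m²/s does NOT reduce to m^2; a valid unit for area would be e.g. m².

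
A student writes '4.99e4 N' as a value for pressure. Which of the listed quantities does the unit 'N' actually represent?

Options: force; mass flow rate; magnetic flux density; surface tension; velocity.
force

pressure should have units dimensionally equivalent to kg / (m * s^2) (e.g. Pa).
The given unit 'N' reduces to kg * m / s^2. Of the listed options, that is the dimensionality of force.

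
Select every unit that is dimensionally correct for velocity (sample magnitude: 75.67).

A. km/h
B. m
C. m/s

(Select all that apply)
A, C

velocity has SI base units: m / s

Checking each option against m / s:
  A. km/h: ✓ matches
  B. m: ✗ does not match
  C. m/s: ✓ matches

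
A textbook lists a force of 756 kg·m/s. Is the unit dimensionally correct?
No

force has SI base units: kg * m / s^2
kg·m/s does NOT reduce to kg * m / s^2; a valid unit for force would be e.g. N.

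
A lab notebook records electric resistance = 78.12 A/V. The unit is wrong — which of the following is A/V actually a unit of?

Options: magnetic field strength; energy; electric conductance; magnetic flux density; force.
electric conductance

electric resistance should have units dimensionally equivalent to kg * m^2 / (A^2 * s^3) (e.g. Ω).
The given unit 'A/V' reduces to A^2 * s^3 / (kg * m^2). Of the listed options, that is the dimensionality of electric conductance.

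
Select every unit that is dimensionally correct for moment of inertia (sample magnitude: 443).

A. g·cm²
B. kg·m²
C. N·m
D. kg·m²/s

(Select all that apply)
A, B

moment of inertia has SI base units: kg * m^2

Checking each option against kg * m^2:
  A. g·cm²: ✓ matches
  B. kg·m²: ✓ matches
  C. N·m: ✗ does not match
  D. kg·m²/s: ✗ does not match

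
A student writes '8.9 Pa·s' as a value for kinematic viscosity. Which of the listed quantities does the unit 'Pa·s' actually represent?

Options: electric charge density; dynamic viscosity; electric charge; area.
dynamic viscosity

kinematic viscosity should have units dimensionally equivalent to m^2 / s (e.g. m²/s).
The given unit 'Pa·s' reduces to kg / (m * s). Of the listed options, that is the dimensionality of dynamic viscosity.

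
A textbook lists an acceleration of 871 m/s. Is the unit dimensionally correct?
No

acceleration has SI base units: m / s^2
m/s does NOT reduce to m / s^2; a valid unit for acceleration would be e.g. m/s².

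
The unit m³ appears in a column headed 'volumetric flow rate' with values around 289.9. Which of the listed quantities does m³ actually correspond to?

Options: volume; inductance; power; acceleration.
volume

volumetric flow rate should have units dimensionally equivalent to m^3 / s (e.g. m³/s).
The given unit 'm³' reduces to m^3. Of the listed options, that is the dimensionality of volume.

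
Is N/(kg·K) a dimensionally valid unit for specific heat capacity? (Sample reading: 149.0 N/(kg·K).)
No

specific heat capacity has SI base units: m^2 / (s^2 * K)
N/(kg·K) does NOT reduce to m^2 / (s^2 * K); a valid unit for specific heat capacity would be e.g. J/(kg·K).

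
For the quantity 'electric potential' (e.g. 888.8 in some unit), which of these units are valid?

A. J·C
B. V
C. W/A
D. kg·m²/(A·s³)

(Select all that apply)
B, C, D

electric potential has SI base units: kg * m^2 / (A * s^3)

Checking each option against kg * m^2 / (A * s^3):
  A. J·C: ✗ does not match
  B. V: ✓ matches
  C. W/A: ✓ matches
  D. kg·m²/(A·s³): ✓ matches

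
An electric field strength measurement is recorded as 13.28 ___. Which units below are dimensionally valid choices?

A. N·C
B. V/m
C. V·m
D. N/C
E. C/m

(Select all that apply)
B, D

electric field strength has SI base units: kg * m / (A * s^3)

Checking each option against kg * m / (A * s^3):
  A. N·C: ✗ does not match
  B. V/m: ✓ matches
  C. V·m: ✗ does not match
  D. N/C: ✓ matches
  E. C/m: ✗ does not match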